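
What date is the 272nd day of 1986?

Sep 29, 1986

Jan has 31 days (272 − 31 = 241 remain).
Feb has 28 days (241 − 28 = 213 remain).
Mar has 31 days (213 − 31 = 182 remain).
Apr has 30 days (182 − 30 = 152 remain).
May has 31 days (152 − 31 = 121 remain).
Jun has 30 days (121 − 30 = 91 remain).
Jul has 31 days (91 − 31 = 60 remain).
Aug has 31 days (60 − 31 = 29 remain).
29 into Sep → Sep 29.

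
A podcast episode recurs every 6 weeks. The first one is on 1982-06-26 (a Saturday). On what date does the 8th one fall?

The 8th occurrence is 7 intervals after the first: 7 × 42 = 294 days after 1982-06-26.
June has 30 days — 4 days to the end of June leaves 290.
July has 31 days (259 left).
August has 31 days (228 left).
September has 30 days (198 left).
October has 31 days (167 left).
November has 30 days (137 left).
December has 31 days (106 left).
January has 31 days (75 left).
February has 28 days (47 left).
March has 31 days (16 left).
16 days into April → 1983-04-16.

1983-04-16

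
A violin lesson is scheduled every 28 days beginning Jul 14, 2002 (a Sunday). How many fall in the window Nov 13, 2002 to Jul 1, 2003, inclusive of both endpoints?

8

Occurrences land 28·i days after Jul 14, 2002 for i = 0, 1, 2, …
Nov 13, 2002 is 122 days after the start; 122 ÷ 28 = 4 remainder 10; since the remainder is 10, round up to i = 5. First occurrence in the window: #6 on Dec 1, 2002 (5×28 = 140 days in).
Jul 1, 2003 is 352 days after the start; 352 ÷ 28 = 12 remainder 16. Last occurrence in the window: #13 on Jun 15, 2003.
Occurrences #6 through #13: 8 in total.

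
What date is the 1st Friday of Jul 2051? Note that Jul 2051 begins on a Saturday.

Jul 7, 2051

Jul 2051 begins on a Saturday, so the first Friday is Jul 7 (6 days later).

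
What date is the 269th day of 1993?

January has 31 days (269 − 31 = 238 remain).
February has 28 days (238 − 28 = 210 remain).
March has 31 days (210 − 31 = 179 remain).
April has 30 days (179 − 30 = 149 remain).
May has 31 days (149 − 31 = 118 remain).
June has 30 days (118 − 30 = 88 remain).
July has 31 days (88 − 31 = 57 remain).
August has 31 days (57 − 31 = 26 remain).
26 into September → September 26.

1993-09-26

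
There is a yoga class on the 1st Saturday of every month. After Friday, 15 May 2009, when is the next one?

6 June 2009

May 2009 starts on a Friday, so its 1st Saturday is 2 May 2009 (1 day in).
That is not after 15 May 2009, so look at June 2009.
June 2009 starts on a Monday, so its 1st Saturday is 6 June 2009 (5 days in).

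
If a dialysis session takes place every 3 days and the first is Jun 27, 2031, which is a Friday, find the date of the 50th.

Nov 21, 2031

The 50th occurrence is 49 intervals after the first: 49 × 3 = 147 days after Jun 27, 2031.
Jun has 30 days — 3 days to the end of Jun leaves 144.
Jul has 31 days (113 left).
Aug has 31 days (82 left).
Sep has 30 days (52 left).
Oct has 31 days (21 left).
21 days into Nov → Nov 21, 2031.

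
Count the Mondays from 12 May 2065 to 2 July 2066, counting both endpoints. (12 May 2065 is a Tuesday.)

59

12 May 2065 is a Tuesday; the first Monday on or after it is 18 May 2065 (6 days later).
From 18 May 2065 to 2 July 2066: 227 + 183 = 410 days (rest of 2065, to 2 July 2066 in 2066).
410 ÷ 7 = 58 full weeks with remainder 4, so 58 more Mondays after the first → 59.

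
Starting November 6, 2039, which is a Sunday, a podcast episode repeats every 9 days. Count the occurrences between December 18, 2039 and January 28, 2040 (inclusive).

5

Occurrences land 9·i days after November 6, 2039 for i = 0, 1, 2, …
December 18, 2039 is 42 days after the start; 42 ÷ 9 = 4 remainder 6; since the remainder is 6, round up to i = 5. First occurrence in the window: #6 on December 21, 2039 (5×9 = 45 days in).
January 28, 2040 is 83 days after the start; 83 ÷ 9 = 9 remainder 2. Last occurrence in the window: #10 on January 26, 2040.
Occurrences #6 through #10: 5 in total.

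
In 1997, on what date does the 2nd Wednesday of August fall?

August 13, 1997

August 1997 begins on a Friday, so the first Wednesday is August 6 (5 days later).
The 2nd Wednesday is 1 weeks later: 6 + 7 = 13.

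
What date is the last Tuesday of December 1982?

December 28, 1982

The first Tuesday of December 1982 is December 7.
December 1982 has 31 days. Adding weeks: 7, 14, 21, 28 — the last one ≤ 31 is the 28th.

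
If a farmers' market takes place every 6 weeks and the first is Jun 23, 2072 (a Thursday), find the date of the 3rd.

The 3rd occurrence is 2 intervals after the first: 2 × 42 = 84 days after Jun 23, 2072.
Jun has 30 days — 7 days to the end of Jun leaves 77.
Jul has 31 days (46 left).
Aug has 31 days (15 left).
15 days into Sep → Sep 15, 2072.

Sep 15, 2072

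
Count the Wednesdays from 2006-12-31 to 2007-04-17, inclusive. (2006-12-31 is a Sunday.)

15

2006-12-31 is a Sunday; the first Wednesday on or after it is 2007-01-03 (3 days later).
From 2007-01-03 to 2007-04-17: 28 + 28 + 31 + 17 = 104 days (rest of January, February, March, April).
104 ÷ 7 = 14 full weeks with remainder 6, so 14 more Wednesdays after the first → 15.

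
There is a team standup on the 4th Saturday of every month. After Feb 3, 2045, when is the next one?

Feb 2045 starts on a Wednesday; its first Saturday is the 4th, so the 4th Saturday is the 25th — Feb 25, 2045.
Feb 25, 2045 is after Feb 3, 2045, so that is the next one.

Feb 25, 2045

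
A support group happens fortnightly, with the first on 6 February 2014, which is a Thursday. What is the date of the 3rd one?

6 March 2014

The 3rd occurrence is 2 intervals after the first: 2 × 14 = 28 days after 6 February 2014.
February has 28 days — 22 days to the end of February leaves 6.
6 days into March → 6 March 2014.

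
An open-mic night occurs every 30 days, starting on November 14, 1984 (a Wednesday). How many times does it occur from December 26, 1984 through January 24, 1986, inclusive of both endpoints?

Occurrences land 30·i days after November 14, 1984 for i = 0, 1, 2, …
December 26, 1984 is 42 days after the start; 42 ÷ 30 = 1 remainder 12; since the remainder is 12, round up to i = 2. First occurrence in the window: #3 on January 13, 1985 (2×30 = 60 days in).
January 24, 1986 is 436 days after the start; 436 ÷ 30 = 14 remainder 16. Last occurrence in the window: #15 on January 8, 1986.
Occurrences #3 through #15: 13 in total.

13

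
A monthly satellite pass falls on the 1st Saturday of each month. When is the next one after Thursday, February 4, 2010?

February 2010 starts on a Monday, so its 1st Saturday is February 6, 2010 (5 days in).
February 6, 2010 is after February 4, 2010, so that is the next one.

February 6, 2010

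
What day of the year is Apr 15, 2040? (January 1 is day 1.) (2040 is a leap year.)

106

Days in months before Apr: 31 + 29 + 31 = 91.
Plus 15 days into Apr → day 106.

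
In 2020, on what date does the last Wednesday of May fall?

The first Wednesday of May 2020 is May 6.
May 2020 has 31 days. Adding weeks: 6, 13, 20, 27 — the last one ≤ 31 is the 27th.

May 27, 2020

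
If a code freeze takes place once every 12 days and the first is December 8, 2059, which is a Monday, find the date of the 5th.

January 25, 2060

The 5th occurrence is 4 intervals after the first: 4 × 12 = 48 days after December 8, 2059.
December has 31 days — 23 days to the end of December leaves 25.
25 days into January → January 25, 2060.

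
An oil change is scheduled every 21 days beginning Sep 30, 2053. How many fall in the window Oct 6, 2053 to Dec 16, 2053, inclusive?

3

Occurrences land 21·i days after Sep 30, 2053 for i = 0, 1, 2, …
Oct 6, 2053 is 6 days after the start; 6 ÷ 21 = 0 remainder 6; since the remainder is 6, round up to i = 1. First occurrence in the window: #2 on Oct 21, 2053 (1×21 = 21 days in).
Dec 16, 2053 is 77 days after the start; 77 ÷ 21 = 3 remainder 14. Last occurrence in the window: #4 on Dec 2, 2053.
Occurrences #2 through #4: 3 in total.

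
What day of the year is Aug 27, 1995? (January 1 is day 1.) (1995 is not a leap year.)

Days in months before Aug: 31 + 28 + 31 + 30 + 31 + 30 + 31 = 212.
Plus 27 days into Aug → day 239.

239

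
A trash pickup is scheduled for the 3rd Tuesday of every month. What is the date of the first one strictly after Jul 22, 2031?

Jul 2031 starts on a Tuesday; its first Tuesday is the 1st, so the 3rd Tuesday is the 15th — Jul 15, 2031.
That is not after Jul 22, 2031, so look at Aug 2031.
Aug 2031 starts on a Friday; its first Tuesday is the 5th, so the 3rd Tuesday is the 19th — Aug 19, 2031.

Aug 19, 2031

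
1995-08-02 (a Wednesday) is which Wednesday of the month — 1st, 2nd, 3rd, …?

1st

Day 2 falls in week ⌈2/7⌉ of the month.
Days 1–7 hold the 1st Wednesday, 8–14 the 2nd, 15–21 the 3rd, 22–28 the 4th, 29–31 the 5th.
2 is in the range for the 1st.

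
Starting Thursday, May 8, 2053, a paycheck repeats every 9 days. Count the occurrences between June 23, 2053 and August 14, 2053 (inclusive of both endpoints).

Occurrences land 9·i days after May 8, 2053 for i = 0, 1, 2, …
June 23, 2053 is 46 days after the start; 46 ÷ 9 = 5 remainder 1; since the remainder is 1, round up to i = 6. First occurrence in the window: #7 on July 1, 2053 (6×9 = 54 days in).
August 14, 2053 is 98 days after the start; 98 ÷ 9 = 10 remainder 8. Last occurrence in the window: #11 on August 6, 2053.
Occurrences #7 through #11: 5 in total.

5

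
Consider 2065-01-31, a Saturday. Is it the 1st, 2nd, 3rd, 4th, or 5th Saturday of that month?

Day 31 falls in week ⌈31/7⌉ of the month.
Days 1–7 hold the 1st Saturday, 8–14 the 2nd, 15–21 the 3rd, 22–28 the 4th, 29–31 the 5th.
31 is in the range for the 5th.

5th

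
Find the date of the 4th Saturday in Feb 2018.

Feb 24, 2018

The first Saturday of Feb 2018 is Feb 3.
The 4th Saturday is 3 weeks later: 3 + 21 = 24.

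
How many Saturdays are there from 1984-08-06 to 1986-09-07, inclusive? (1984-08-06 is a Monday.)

109

1984-08-06 is a Monday; the first Saturday on or after it is 1984-08-11 (5 days later).
From 1984-08-11 to 1986-09-07: 142 + 365 + 250 = 757 days (rest of 1984, 1985, to 1986-09-07 in 1986).
757 ÷ 7 = 108 full weeks with remainder 1, so 108 more Saturdays after the first → 109.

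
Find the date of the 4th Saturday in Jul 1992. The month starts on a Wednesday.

Jul 1992 begins on a Wednesday, so the first Saturday is Jul 4 (3 days later).
The 4th Saturday is 3 weeks later: 4 + 21 = 25.

Jul 25, 1992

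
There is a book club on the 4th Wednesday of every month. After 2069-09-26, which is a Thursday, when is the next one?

2069-10-23

September 2069 starts on a Sunday; its first Wednesday is the 4th, so the 4th Wednesday is the 25th — 2069-09-25.
That is not after 2069-09-26, so look at October 2069.
October 2069 starts on a Tuesday; its first Wednesday is the 2nd, so the 4th Wednesday is the 23rd — 2069-10-23.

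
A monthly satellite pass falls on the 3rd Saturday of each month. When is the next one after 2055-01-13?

2055-01-16

January 2055 starts on a Friday; its first Saturday is the 2nd, so the 3rd Saturday is the 16th — 2055-01-16.
2055-01-16 is after 2055-01-13, so that is the next one.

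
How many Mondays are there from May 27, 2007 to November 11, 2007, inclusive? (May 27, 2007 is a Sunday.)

24

May 27, 2007 is a Sunday; the first Monday on or after it is May 28, 2007 (1 day later).
From May 28, 2007 to November 11, 2007: 3 + 30 + 31 + 31 + 30 + 31 + 11 = 167 days (rest of May, June, July, August, September, October, November).
167 ÷ 7 = 23 full weeks with remainder 6, so 23 more Mondays after the first → 24.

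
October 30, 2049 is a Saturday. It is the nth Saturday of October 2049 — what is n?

Day 30 falls in week ⌈30/7⌉ of the month.
Days 1–7 hold the 1st Saturday, 8–14 the 2nd, 15–21 the 3rd, 22–28 the 4th, 29–31 the 5th.
30 is in the range for the 5th.

5th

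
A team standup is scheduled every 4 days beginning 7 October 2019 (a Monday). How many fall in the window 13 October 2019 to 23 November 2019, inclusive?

10

Occurrences land 4·i days after 7 October 2019 for i = 0, 1, 2, …
13 October 2019 is 6 days after the start; 6 ÷ 4 = 1 remainder 2; since the remainder is 2, round up to i = 2. First occurrence in the window: #3 on 15 October 2019 (2×4 = 8 days in).
23 November 2019 is 47 days after the start; 47 ÷ 4 = 11 remainder 3. Last occurrence in the window: #12 on 20 November 2019.
Occurrences #3 through #12: 10 in total.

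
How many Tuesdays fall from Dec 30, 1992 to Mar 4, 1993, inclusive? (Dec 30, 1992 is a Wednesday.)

Dec 30, 1992 is a Wednesday; the first Tuesday on or after it is Jan 5, 1993 (6 days later).
From Jan 5, 1993 to Mar 4, 1993: 26 + 28 + 4 = 58 days (rest of Jan, Feb, Mar).
58 ÷ 7 = 8 full weeks with remainder 2, so 8 more Tuesdays after the first → 9.

9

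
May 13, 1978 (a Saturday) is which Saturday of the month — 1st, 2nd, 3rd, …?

Day 13 falls in week ⌈13/7⌉ of the month.
Days 1–7 hold the 1st Saturday, 8–14 the 2nd, 15–21 the 3rd, 22–28 the 4th, 29–31 the 5th.
13 is in the range for the 2nd.

2nd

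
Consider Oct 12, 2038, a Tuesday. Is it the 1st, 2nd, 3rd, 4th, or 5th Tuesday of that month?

Day 12 falls in week ⌈12/7⌉ of the month.
Days 1–7 hold the 1st Tuesday, 8–14 the 2nd, 15–21 the 3rd, 22–28 the 4th, 29–31 the 5th.
12 is in the range for the 2nd.

2nd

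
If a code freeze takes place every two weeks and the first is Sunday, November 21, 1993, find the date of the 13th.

The 13th occurrence is 12 intervals after the first: 12 × 14 = 168 days after November 21, 1993.
November has 30 days — 9 days to the end of November leaves 159.
December has 31 days (128 left).
January has 31 days (97 left).
February has 28 days (69 left).
March has 31 days (38 left).
April has 30 days (8 left).
8 days into May → May 8, 1994.

May 8, 1994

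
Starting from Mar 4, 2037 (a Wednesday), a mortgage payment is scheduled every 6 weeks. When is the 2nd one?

Apr 15, 2037

The 2nd occurrence is 1 interval after the first: 1 × 42 = 42 days after Mar 4, 2037.
Mar has 31 days — 27 days to the end of Mar leaves 15.
15 days into Apr → Apr 15, 2037.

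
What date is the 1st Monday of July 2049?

July 2049 begins on a Thursday, so the first Monday is July 5 (4 days later).

July 5, 2049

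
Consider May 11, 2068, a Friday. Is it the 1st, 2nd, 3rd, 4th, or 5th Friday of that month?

Day 11 falls in week ⌈11/7⌉ of the month.
Days 1–7 hold the 1st Friday, 8–14 the 2nd, 15–21 the 3rd, 22–28 the 4th, 29–31 the 5th.
11 is in the range for the 2nd.

2nd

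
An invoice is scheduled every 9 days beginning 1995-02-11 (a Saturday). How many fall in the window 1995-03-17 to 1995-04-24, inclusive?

5

Occurrences land 9·i days after 1995-02-11 for i = 0, 1, 2, …
1995-03-17 is 34 days after the start; 34 ÷ 9 = 3 remainder 7; since the remainder is 7, round up to i = 4. First occurrence in the window: #5 on 1995-03-19 (4×9 = 36 days in).
1995-04-24 is 72 days after the start; 72 ÷ 9 = 8 remainder 0. Last occurrence in the window: #9 on 1995-04-24.
Occurrences #5 through #9: 5 in total.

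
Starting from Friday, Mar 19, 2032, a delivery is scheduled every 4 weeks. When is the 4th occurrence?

The 4th occurrence is 3 intervals after the first: 3 × 28 = 84 days after Mar 19, 2032.
Mar has 31 days — 12 days to the end of Mar leaves 72.
Apr has 30 days (42 left).
May has 31 days (11 left).
11 days into Jun → Jun 11, 2032.

Jun 11, 2032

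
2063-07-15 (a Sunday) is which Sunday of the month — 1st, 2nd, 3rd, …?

Day 15 falls in week ⌈15/7⌉ of the month.
Days 1–7 hold the 1st Sunday, 8–14 the 2nd, 15–21 the 3rd, 22–28 the 4th, 29–31 the 5th.
15 is in the range for the 3rd.

3rd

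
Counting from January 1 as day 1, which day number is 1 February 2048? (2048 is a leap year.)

Days in months before February: 31 = 31.
Plus 1 day into February → day 32.

32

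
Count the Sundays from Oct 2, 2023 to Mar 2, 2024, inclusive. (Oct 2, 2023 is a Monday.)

Oct 2, 2023 is a Monday; the first Sunday on or after it is Oct 8, 2023 (6 days later).
From Oct 8, 2023 to Mar 2, 2024: 23 + 30 + 31 + 31 + 29 + 2 = 146 days (rest of Oct, Nov, Dec, Jan, Feb, Mar).
146 ÷ 7 = 20 full weeks with remainder 6, so 20 more Sundays after the first → 21.

21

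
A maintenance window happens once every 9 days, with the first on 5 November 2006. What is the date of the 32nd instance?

11 August 2007

The 32nd occurrence is 31 intervals after the first: 31 × 9 = 279 days after 5 November 2006.
November has 30 days — 25 days to the end of November leaves 254.
December has 31 days (223 left).
January has 31 days (192 left).
February has 28 days (164 left).
March has 31 days (133 left).
April has 30 days (103 left).
May has 31 days (72 left).
June has 30 days (42 left).
July has 31 days (11 left).
11 days into August → 11 August 2007.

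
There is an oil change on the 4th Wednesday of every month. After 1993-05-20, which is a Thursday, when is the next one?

1993-05-26

May 1993 starts on a Saturday; its first Wednesday is the 5th, so the 4th Wednesday is the 26th — 1993-05-26.
1993-05-26 is after 1993-05-20, so that is the next one.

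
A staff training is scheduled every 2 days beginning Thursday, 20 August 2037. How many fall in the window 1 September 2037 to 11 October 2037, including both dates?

21

Occurrences land 2·i days after 20 August 2037 for i = 0, 1, 2, …
1 September 2037 is 12 days after the start; 12 ÷ 2 = 6 remainder 0. First occurrence in the window: #7 on 1 September 2037 (6×2 = 12 days in).
11 October 2037 is 52 days after the start; 52 ÷ 2 = 26 remainder 0. Last occurrence in the window: #27 on 11 October 2037.
Occurrences #7 through #27: 21 in total.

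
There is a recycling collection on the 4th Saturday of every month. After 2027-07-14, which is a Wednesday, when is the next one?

2027-07-24

July 2027 starts on a Thursday; its first Saturday is the 3rd, so the 4th Saturday is the 24th — 2027-07-24.
2027-07-24 is after 2027-07-14, so that is the next one.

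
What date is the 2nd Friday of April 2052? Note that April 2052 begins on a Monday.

12 April 2052

April 2052 begins on a Monday, so the first Friday is April 5 (4 days later).
The 2nd Friday is 1 weeks later: 5 + 7 = 12.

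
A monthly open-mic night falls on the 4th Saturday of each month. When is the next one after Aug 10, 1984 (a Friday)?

Aug 1984 starts on a Wednesday; its first Saturday is the 4th, so the 4th Saturday is the 25th — Aug 25, 1984.
Aug 25, 1984 is after Aug 10, 1984, so that is the next one.

Aug 25, 1984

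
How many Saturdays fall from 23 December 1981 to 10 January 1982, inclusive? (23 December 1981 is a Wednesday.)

23 December 1981 is a Wednesday; the first Saturday on or after it is 26 December 1981 (3 days later).
From 26 December 1981 to 10 January 1982: 5 + 10 = 15 days (rest of December, January).
15 ÷ 7 = 2 full weeks with remainder 1, so 2 more Saturdays after the first → 3.

3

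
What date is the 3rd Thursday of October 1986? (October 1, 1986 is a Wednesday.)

October 16, 1986

October 1986 begins on a Wednesday, so the first Thursday is October 2 (1 day later).
The 3rd Thursday is 2 weeks later: 2 + 14 = 16.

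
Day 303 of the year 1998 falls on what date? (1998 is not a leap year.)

January has 31 days (303 − 31 = 272 remain).
February has 28 days (272 − 28 = 244 remain).
March has 31 days (244 − 31 = 213 remain).
April has 30 days (213 − 30 = 183 remain).
May has 31 days (183 − 31 = 152 remain).
June has 30 days (152 − 30 = 122 remain).
July has 31 days (122 − 31 = 91 remain).
August has 31 days (91 − 31 = 60 remain).
September has 30 days (60 − 30 = 30 remain).
30 into October → October 30.

1998-10-30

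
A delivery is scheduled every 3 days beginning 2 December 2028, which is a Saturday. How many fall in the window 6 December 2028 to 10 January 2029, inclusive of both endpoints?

12

Occurrences land 3·i days after 2 December 2028 for i = 0, 1, 2, …
6 December 2028 is 4 days after the start; 4 ÷ 3 = 1 remainder 1; since the remainder is 1, round up to i = 2. First occurrence in the window: #3 on 8 December 2028 (2×3 = 6 days in).
10 January 2029 is 39 days after the start; 39 ÷ 3 = 13 remainder 0. Last occurrence in the window: #14 on 10 January 2029.
Occurrences #3 through #14: 12 in total.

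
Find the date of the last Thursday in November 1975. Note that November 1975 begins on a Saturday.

November 1975 begins on a Saturday, so the first Thursday is November 6 (5 days later).
November 1975 has 30 days. Adding weeks: 6, 13, 20, 27 — the last one ≤ 30 is the 27th.

November 27, 1975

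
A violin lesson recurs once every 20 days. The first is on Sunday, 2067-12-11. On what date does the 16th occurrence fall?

2068-10-06

The 16th occurrence is 15 intervals after the first: 15 × 20 = 300 days after 2067-12-11.
December has 31 days — 20 days to the end of December leaves 280.
January has 31 days (249 left).
February has 29 days (220 left).
March has 31 days (189 left).
April has 30 days (159 left).
May has 31 days (128 left).
June has 30 days (98 left).
July has 31 days (67 left).
August has 31 days (36 left).
September has 30 days (6 left).
6 days into October → 2068-10-06.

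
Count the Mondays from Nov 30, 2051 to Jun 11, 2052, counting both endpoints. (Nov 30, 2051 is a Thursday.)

Nov 30, 2051 is a Thursday; the first Monday on or after it is Dec 4, 2051 (4 days later).
From Dec 4, 2051 to Jun 11, 2052: 27 + 31 + 29 + 31 + 30 + 31 + 11 = 190 days (rest of Dec, Jan, Feb, Mar, Apr, May, Jun).
190 ÷ 7 = 27 full weeks with remainder 1, so 27 more Mondays after the first → 28.

28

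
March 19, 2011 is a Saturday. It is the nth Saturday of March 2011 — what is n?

3rd

Day 19 falls in week ⌈19/7⌉ of the month.
Days 1–7 hold the 1st Saturday, 8–14 the 2nd, 15–21 the 3rd, 22–28 the 4th, 29–31 the 5th.
19 is in the range for the 3rd.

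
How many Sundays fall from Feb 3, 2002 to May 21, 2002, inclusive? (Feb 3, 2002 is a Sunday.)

16

Feb 3, 2002 is a Sunday; the first Sunday on or after it is Feb 3, 2002.
From Feb 3, 2002 to May 21, 2002: 25 + 31 + 30 + 21 = 107 days (rest of Feb, Mar, Apr, May).
107 ÷ 7 = 15 full weeks with remainder 2, so 15 more Sundays after the first → 16.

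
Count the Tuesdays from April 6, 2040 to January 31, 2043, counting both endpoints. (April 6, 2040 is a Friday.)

April 6, 2040 is a Friday; the first Tuesday on or after it is April 10, 2040 (4 days later).
From April 10, 2040 to January 31, 2043: 265 + 365 + 365 + 31 = 1026 days (rest of 2040, 2041, 2042, to January 31, 2043 in 2043).
1026 ÷ 7 = 146 full weeks with remainder 4, so 146 more Tuesdays after the first → 147.

147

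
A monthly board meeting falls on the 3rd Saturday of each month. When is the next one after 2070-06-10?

2070-06-21

June 2070 starts on a Sunday; its first Saturday is the 7th, so the 3rd Saturday is the 21st — 2070-06-21.
2070-06-21 is after 2070-06-10, so that is the next one.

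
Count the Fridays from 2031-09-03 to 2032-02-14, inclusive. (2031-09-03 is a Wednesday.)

2031-09-03 is a Wednesday; the first Friday on or after it is 2031-09-05 (2 days later).
From 2031-09-05 to 2032-02-14: 25 + 31 + 30 + 31 + 31 + 14 = 162 days (rest of September, October, November, December, January, February).
162 ÷ 7 = 23 full weeks with remainder 1, so 23 more Fridays after the first → 24.

24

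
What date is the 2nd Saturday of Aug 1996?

The first Saturday of Aug 1996 is Aug 3.
The 2nd Saturday is 1 weeks later: 3 + 7 = 10.

Aug 10, 1996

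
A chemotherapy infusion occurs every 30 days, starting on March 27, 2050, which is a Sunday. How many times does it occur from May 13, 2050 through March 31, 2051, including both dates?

Occurrences land 30·i days after March 27, 2050 for i = 0, 1, 2, …
May 13, 2050 is 47 days after the start; 47 ÷ 30 = 1 remainder 17; since the remainder is 17, round up to i = 2. First occurrence in the window: #3 on May 26, 2050 (2×30 = 60 days in).
March 31, 2051 is 369 days after the start; 369 ÷ 30 = 12 remainder 9. Last occurrence in the window: #13 on March 22, 2051.
Occurrences #3 through #13: 11 in total.

11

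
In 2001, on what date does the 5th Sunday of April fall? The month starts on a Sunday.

April 29, 2001

April 2001 begins on a Sunday, so the first Sunday is April 1.
The 5th Sunday is 4 weeks later: 1 + 28 = 29.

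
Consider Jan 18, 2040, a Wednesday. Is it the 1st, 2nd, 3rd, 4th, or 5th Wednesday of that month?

3rd

Day 18 falls in week ⌈18/7⌉ of the month.
Days 1–7 hold the 1st Wednesday, 8–14 the 2nd, 15–21 the 3rd, 22–28 the 4th, 29–31 the 5th.
18 is in the range for the 3rd.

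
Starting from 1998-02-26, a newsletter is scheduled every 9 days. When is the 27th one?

The 27th occurrence is 26 intervals after the first: 26 × 9 = 234 days after 1998-02-26.
February has 28 days — 2 days to the end of February leaves 232.
March has 31 days (201 left).
April has 30 days (171 left).
May has 31 days (140 left).
June has 30 days (110 left).
July has 31 days (79 left).
August has 31 days (48 left).
September has 30 days (18 left).
18 days into October → 1998-10-18.

1998-10-18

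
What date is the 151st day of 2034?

January has 31 days (151 − 31 = 120 remain).
February has 28 days (120 − 28 = 92 remain).
March has 31 days (92 − 31 = 61 remain).
April has 30 days (61 − 30 = 31 remain).
31 into May → May 31.

31 May 2034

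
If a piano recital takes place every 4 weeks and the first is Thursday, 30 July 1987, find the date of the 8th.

11 February 1988

The 8th occurrence is 7 intervals after the first: 7 × 28 = 196 days after 30 July 1987.
July has 31 days — 1 day to the end of July leaves 195.
August has 31 days (164 left).
September has 30 days (134 left).
October has 31 days (103 left).
November has 30 days (73 left).
December has 31 days (42 left).
January has 31 days (11 left).
11 days into February → 11 February 1988.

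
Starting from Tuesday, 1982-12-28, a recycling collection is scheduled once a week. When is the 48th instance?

The 48th occurrence is 47 intervals after the first: 47 × 7 = 329 days after 1982-12-28.
December has 31 days — 3 days to the end of December leaves 326.
January has 31 days (295 left).
February has 28 days (267 left).
March has 31 days (236 left).
April has 30 days (206 left).
May has 31 days (175 left).
June has 30 days (145 left).
July has 31 days (114 left).
August has 31 days (83 left).
September has 30 days (53 left).
October has 31 days (22 left).
22 days into November → 1983-11-22.

1983-11-22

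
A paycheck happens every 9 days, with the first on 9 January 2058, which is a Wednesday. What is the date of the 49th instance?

The 49th occurrence is 48 intervals after the first: 48 × 9 = 432 days after 9 January 2058.
January has 31 days — 22 days to the end of January leaves 410.
From end of January to end of 2058 is 334 days (76 left).
January has 31 days (45 left).
February has 28 days (17 left).
17 days into March → 17 March 2059.

17 March 2059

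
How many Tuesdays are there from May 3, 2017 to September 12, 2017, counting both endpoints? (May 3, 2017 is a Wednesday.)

19

May 3, 2017 is a Wednesday; the first Tuesday on or after it is May 9, 2017 (6 days later).
From May 9, 2017 to September 12, 2017: 22 + 30 + 31 + 31 + 12 = 126 days (rest of May, June, July, August, September).
126 ÷ 7 = 18 full weeks with remainder 0, so 18 more Tuesdays after the first → 19.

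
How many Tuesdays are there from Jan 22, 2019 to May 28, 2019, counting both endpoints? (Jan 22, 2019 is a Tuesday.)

Jan 22, 2019 is a Tuesday; the first Tuesday on or after it is Jan 22, 2019.
From Jan 22, 2019 to May 28, 2019: 9 + 28 + 31 + 30 + 28 = 126 days (rest of Jan, Feb, Mar, Apr, May).
126 ÷ 7 = 18 full weeks with remainder 0, so 18 more Tuesdays after the first → 19.

19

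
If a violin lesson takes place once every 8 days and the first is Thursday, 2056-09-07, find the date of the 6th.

2056-10-17

The 6th occurrence is 5 intervals after the first: 5 × 8 = 40 days after 2056-09-07.
September has 30 days — 23 days to the end of September leaves 17.
17 days into October → 2056-10-17.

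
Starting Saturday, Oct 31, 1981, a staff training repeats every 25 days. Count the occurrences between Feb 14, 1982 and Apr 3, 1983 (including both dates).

Occurrences land 25·i days after Oct 31, 1981 for i = 0, 1, 2, …
Feb 14, 1982 is 106 days after the start; 106 ÷ 25 = 4 remainder 6; since the remainder is 6, round up to i = 5. First occurrence in the window: #6 on Mar 5, 1982 (5×25 = 125 days in).
Apr 3, 1983 is 519 days after the start; 519 ÷ 25 = 20 remainder 19. Last occurrence in the window: #21 on Mar 15, 1983.
Occurrences #6 through #21: 16 in total.

16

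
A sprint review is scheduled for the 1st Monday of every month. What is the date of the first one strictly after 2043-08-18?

August 2043 starts on a Saturday, so its 1st Monday is 2043-08-03 (2 days in).
That is not after 2043-08-18, so look at September 2043.
September 2043 starts on a Tuesday, so its 1st Monday is 2043-09-07 (6 days in).

2043-09-07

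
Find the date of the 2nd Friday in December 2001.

2001-12-14

The first Friday of December 2001 is December 7.
The 2nd Friday is 1 weeks later: 7 + 7 = 14.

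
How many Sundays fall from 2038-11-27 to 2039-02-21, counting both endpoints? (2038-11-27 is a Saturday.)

13

2038-11-27 is a Saturday; the first Sunday on or after it is 2038-11-28 (1 day later).
From 2038-11-28 to 2039-02-21: 2 + 31 + 31 + 21 = 85 days (rest of November, December, January, February).
85 ÷ 7 = 12 full weeks with remainder 1, so 12 more Sundays after the first → 13.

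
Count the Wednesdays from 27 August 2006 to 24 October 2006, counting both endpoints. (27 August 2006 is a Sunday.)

27 August 2006 is a Sunday; the first Wednesday on or after it is 30 August 2006 (3 days later).
From 30 August 2006 to 24 October 2006: 1 + 30 + 24 = 55 days (rest of August, September, October).
55 ÷ 7 = 7 full weeks with remainder 6, so 7 more Wednesdays after the first → 8.

8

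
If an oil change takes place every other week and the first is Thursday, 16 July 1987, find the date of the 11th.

3 December 1987

The 11th occurrence is 10 intervals after the first: 10 × 14 = 140 days after 16 July 1987.
July has 31 days — 15 days to the end of July leaves 125.
August has 31 days (94 left).
September has 30 days (64 left).
October has 31 days (33 left).
November has 30 days (3 left).
3 days into December → 3 December 1987.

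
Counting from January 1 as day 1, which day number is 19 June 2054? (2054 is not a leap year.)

170

Days in months before June: 31 + 28 + 31 + 30 + 31 = 151.
Plus 19 days into June → day 170.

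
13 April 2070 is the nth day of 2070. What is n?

Days in months before April: 31 + 28 + 31 = 90.
Plus 13 days into April → day 103.

103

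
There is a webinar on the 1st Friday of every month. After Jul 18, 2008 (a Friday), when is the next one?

Jul 2008 starts on a Tuesday, so its 1st Friday is Jul 4, 2008 (3 days in).
That is not after Jul 18, 2008, so look at Aug 2008.
Aug 2008 starts on a Friday, so its 1st Friday is Aug 1, 2008.

Aug 1, 2008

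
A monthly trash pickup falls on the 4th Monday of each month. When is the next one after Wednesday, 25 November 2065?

November 2065 starts on a Sunday; its first Monday is the 2nd, so the 4th Monday is the 23rd — 23 November 2065.
That is not after 25 November 2065, so look at December 2065.
December 2065 starts on a Tuesday; its first Monday is the 7th, so the 4th Monday is the 28th — 28 December 2065.

28 December 2065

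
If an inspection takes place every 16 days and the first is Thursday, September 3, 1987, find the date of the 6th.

November 22, 1987

The 6th occurrence is 5 intervals after the first: 5 × 16 = 80 days after September 3, 1987.
September has 30 days — 27 days to the end of September leaves 53.
October has 31 days (22 left).
22 days into November → November 22, 1987.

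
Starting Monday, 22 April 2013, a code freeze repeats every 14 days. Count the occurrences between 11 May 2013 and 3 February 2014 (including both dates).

19

Occurrences land 14·i days after 22 April 2013 for i = 0, 1, 2, …
11 May 2013 is 19 days after the start; 19 ÷ 14 = 1 remainder 5; since the remainder is 5, round up to i = 2. First occurrence in the window: #3 on 20 May 2013 (2×14 = 28 days in).
3 February 2014 is 287 days after the start; 287 ÷ 14 = 20 remainder 7. Last occurrence in the window: #21 on 27 January 2014.
Occurrences #3 through #21: 19 in total.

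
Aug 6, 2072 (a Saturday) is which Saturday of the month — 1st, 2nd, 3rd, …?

Day 6 falls in week ⌈6/7⌉ of the month.
Days 1–7 hold the 1st Saturday, 8–14 the 2nd, 15–21 the 3rd, 22–28 the 4th, 29–31 the 5th.
6 is in the range for the 1st.

1st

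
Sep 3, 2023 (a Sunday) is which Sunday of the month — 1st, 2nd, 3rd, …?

1st

Day 3 falls in week ⌈3/7⌉ of the month.
Days 1–7 hold the 1st Sunday, 8–14 the 2nd, 15–21 the 3rd, 22–28 the 4th, 29–31 the 5th.
3 is in the range for the 1st.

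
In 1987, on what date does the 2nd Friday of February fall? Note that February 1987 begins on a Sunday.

February 1987 begins on a Sunday, so the first Friday is February 6 (5 days later).
The 2nd Friday is 1 weeks later: 6 + 7 = 13.

February 13, 1987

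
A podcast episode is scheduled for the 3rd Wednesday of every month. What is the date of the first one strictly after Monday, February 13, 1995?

February 1995 starts on a Wednesday; its first Wednesday is the 1st, so the 3rd Wednesday is the 15th — February 15, 1995.
February 15, 1995 is after February 13, 1995, so that is the next one.

February 15, 1995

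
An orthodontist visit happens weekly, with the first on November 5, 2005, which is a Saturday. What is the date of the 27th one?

The 27th occurrence is 26 intervals after the first: 26 × 7 = 182 days after November 5, 2005.
November has 30 days — 25 days to the end of November leaves 157.
December has 31 days (126 left).
January has 31 days (95 left).
February has 28 days (67 left).
March has 31 days (36 left).
April has 30 days (6 left).
6 days into May → May 6, 2006.

May 6, 2006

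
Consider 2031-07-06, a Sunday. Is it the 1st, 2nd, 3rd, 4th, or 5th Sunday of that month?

Day 6 falls in week ⌈6/7⌉ of the month.
Days 1–7 hold the 1st Sunday, 8–14 the 2nd, 15–21 the 3rd, 22–28 the 4th, 29–31 the 5th.
6 is in the range for the 1st.

1st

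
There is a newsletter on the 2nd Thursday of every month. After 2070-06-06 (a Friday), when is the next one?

2070-06-12

June 2070 starts on a Sunday; its first Thursday is the 5th, so the 2nd Thursday is the 12th — 2070-06-12.
2070-06-12 is after 2070-06-06, so that is the next one.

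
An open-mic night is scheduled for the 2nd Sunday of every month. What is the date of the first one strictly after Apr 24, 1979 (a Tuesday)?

May 13, 1979

Apr 1979 starts on a Sunday; its first Sunday is the 1st, so the 2nd Sunday is the 8th — Apr 8, 1979.
That is not after Apr 24, 1979, so look at May 1979.
May 1979 starts on a Tuesday; its first Sunday is the 6th, so the 2nd Sunday is the 13th — May 13, 1979.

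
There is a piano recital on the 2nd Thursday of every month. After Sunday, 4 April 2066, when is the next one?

8 April 2066

April 2066 starts on a Thursday; its first Thursday is the 1st, so the 2nd Thursday is the 8th — 8 April 2066.
8 April 2066 is after 4 April 2066, so that is the next one.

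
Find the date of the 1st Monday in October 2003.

October 6, 2003

October 2003 begins on a Wednesday, so the first Monday is October 6 (5 days later).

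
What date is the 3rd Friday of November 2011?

November 2011 begins on a Tuesday, so the first Friday is November 4 (3 days later).
The 3rd Friday is 2 weeks later: 4 + 14 = 18.

18 November 2011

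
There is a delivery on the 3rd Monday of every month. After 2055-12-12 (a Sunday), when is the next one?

December 2055 starts on a Wednesday; its first Monday is the 6th, so the 3rd Monday is the 20th — 2055-12-20.
2055-12-20 is after 2055-12-12, so that is the next one.

2055-12-20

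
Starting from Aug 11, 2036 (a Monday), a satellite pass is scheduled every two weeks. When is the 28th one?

Aug 24, 2037

The 28th occurrence is 27 intervals after the first: 27 × 14 = 378 days after Aug 11, 2036.
Aug has 31 days — 20 days to the end of Aug leaves 358.
Sep has 30 days (328 left).
Oct has 31 days (297 left).
Nov has 30 days (267 left).
Dec has 31 days (236 left).
Jan has 31 days (205 left).
Feb has 28 days (177 left).
Mar has 31 days (146 left).
Apr has 30 days (116 left).
May has 31 days (85 left).
Jun has 30 days (55 left).
Jul has 31 days (24 left).
24 days into Aug → Aug 24, 2037.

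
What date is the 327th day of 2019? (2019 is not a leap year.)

November 23, 2019

January has 31 days (327 − 31 = 296 remain).
February has 28 days (296 − 28 = 268 remain).
March has 31 days (268 − 31 = 237 remain).
April has 30 days (237 − 30 = 207 remain).
May has 31 days (207 − 31 = 176 remain).
June has 30 days (176 − 30 = 146 remain).
July has 31 days (146 − 31 = 115 remain).
August has 31 days (115 − 31 = 84 remain).
September has 30 days (84 − 30 = 54 remain).
October has 31 days (54 − 31 = 23 remain).
23 into November → November 23.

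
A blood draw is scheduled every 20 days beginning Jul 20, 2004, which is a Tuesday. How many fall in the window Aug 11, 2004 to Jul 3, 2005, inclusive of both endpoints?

16

Occurrences land 20·i days after Jul 20, 2004 for i = 0, 1, 2, …
Aug 11, 2004 is 22 days after the start; 22 ÷ 20 = 1 remainder 2; since the remainder is 2, round up to i = 2. First occurrence in the window: #3 on Aug 29, 2004 (2×20 = 40 days in).
Jul 3, 2005 is 348 days after the start; 348 ÷ 20 = 17 remainder 8. Last occurrence in the window: #18 on Jun 25, 2005.
Occurrences #3 through #18: 16 in total.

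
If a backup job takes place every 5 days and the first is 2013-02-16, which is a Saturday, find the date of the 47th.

The 47th occurrence is 46 intervals after the first: 46 × 5 = 230 days after 2013-02-16.
February has 28 days — 12 days to the end of February leaves 218.
March has 31 days (187 left).
April has 30 days (157 left).
May has 31 days (126 left).
June has 30 days (96 left).
July has 31 days (65 left).
August has 31 days (34 left).
September has 30 days (4 left).
4 days into October → 2013-10-04.

2013-10-04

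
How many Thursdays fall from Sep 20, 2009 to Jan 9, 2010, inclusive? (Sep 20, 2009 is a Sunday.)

Sep 20, 2009 is a Sunday; the first Thursday on or after it is Sep 24, 2009 (4 days later).
From Sep 24, 2009 to Jan 9, 2010: 6 + 31 + 30 + 31 + 9 = 107 days (rest of Sep, Oct, Nov, Dec, Jan).
107 ÷ 7 = 15 full weeks with remainder 2, so 15 more Thursdays after the first → 16.

16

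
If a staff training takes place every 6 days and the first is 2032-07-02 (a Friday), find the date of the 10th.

The 10th occurrence is 9 intervals after the first: 9 × 6 = 54 days after 2032-07-02.
July has 31 days — 29 days to the end of July leaves 25.
25 days into August → 2032-08-25.

2032-08-25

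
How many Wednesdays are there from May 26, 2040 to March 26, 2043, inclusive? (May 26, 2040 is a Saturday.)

148

May 26, 2040 is a Saturday; the first Wednesday on or after it is May 30, 2040 (4 days later).
From May 30, 2040 to March 26, 2043: 215 + 365 + 365 + 85 = 1030 days (rest of 2040, 2041, 2042, to March 26, 2043 in 2043).
1030 ÷ 7 = 147 full weeks with remainder 1, so 147 more Wednesdays after the first → 148.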